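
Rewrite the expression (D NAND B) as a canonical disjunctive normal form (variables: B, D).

(NOT B AND NOT D) OR (NOT B AND D) OR (B AND NOT D)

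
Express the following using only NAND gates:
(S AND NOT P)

((S NAND (P NAND P)) NAND (S NAND (P NAND P)))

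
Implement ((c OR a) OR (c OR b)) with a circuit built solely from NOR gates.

((((c NOR a) NOR (c NOR a)) NOR ((c NOR b) NOR (c NOR b))) NOR (((c NOR a) NOR (c NOR a)) NOR ((c NOR b) NOR (c NOR b))))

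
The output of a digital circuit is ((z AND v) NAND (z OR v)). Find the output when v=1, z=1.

Substituting: ((1 AND 1) NAND (1 OR 1))
= 0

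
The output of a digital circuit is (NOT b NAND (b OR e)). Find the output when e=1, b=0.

Substituting: (NOT 0 NAND (0 OR 1))
= 0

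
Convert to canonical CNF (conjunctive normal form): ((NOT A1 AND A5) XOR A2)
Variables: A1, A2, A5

(A1 OR A2 OR A5) AND (A1 OR NOT A2 OR NOT A5) AND (NOT A1 OR A2 OR A5) AND (NOT A1 OR A2 OR NOT A5)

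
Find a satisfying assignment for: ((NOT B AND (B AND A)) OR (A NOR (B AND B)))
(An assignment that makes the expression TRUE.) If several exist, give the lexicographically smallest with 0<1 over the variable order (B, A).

B=0, A=0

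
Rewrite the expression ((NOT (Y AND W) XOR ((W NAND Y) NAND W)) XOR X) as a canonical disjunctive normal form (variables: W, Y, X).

(NOT W AND NOT Y AND X) OR (NOT W AND Y AND X) OR (W AND NOT Y AND NOT X) OR (W AND Y AND NOT X)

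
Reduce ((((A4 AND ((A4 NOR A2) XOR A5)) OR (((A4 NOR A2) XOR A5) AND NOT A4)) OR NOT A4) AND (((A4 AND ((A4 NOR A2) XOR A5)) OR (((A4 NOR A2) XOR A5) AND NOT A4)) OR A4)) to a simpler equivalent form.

By distribution ((E OR v) AND (E OR NOT v) = E) then distribution ((E AND v) OR (E AND NOT v) = E):
= ((A4 NOR A2) XOR A5)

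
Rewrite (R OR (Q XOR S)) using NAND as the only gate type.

((R NAND R) NAND (((Q NAND (Q NAND S)) NAND (S NAND (Q NAND S))) NAND ((Q NAND (Q NAND S)) NAND (S NAND (Q NAND S)))))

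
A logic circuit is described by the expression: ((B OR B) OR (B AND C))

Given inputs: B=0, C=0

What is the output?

Substituting: ((0 OR 0) OR (0 AND 0))
= 0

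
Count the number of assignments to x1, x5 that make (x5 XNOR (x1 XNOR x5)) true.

Satisfying assignments: (1,0), (1,1)
Count: 2 out of 4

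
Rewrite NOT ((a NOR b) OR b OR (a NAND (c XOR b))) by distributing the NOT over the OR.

NOT (a NOR b) AND NOT b AND NOT (a NAND (c XOR b))
De Morgan's: NOT(OR of terms) = AND of negations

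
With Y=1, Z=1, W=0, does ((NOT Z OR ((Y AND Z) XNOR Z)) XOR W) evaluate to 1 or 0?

Substituting: ((NOT 1 OR ((1 AND 1) XNOR 1)) XOR 0)
= 1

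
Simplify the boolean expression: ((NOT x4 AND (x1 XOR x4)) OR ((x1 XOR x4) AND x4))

By distribution ((E AND v) OR (E AND NOT v) = E):
= (x1 XOR x4)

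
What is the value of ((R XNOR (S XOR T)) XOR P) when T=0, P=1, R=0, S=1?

Substituting: ((0 XNOR (1 XOR 0)) XOR 1)
= 1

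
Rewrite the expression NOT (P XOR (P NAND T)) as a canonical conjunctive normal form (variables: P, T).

(P OR T) AND (P OR NOT T) AND (NOT P OR NOT T)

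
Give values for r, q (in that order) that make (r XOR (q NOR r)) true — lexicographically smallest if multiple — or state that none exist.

r=0, q=0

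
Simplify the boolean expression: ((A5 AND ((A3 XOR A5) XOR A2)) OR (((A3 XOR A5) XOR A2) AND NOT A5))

By distribution ((E AND v) OR (E AND NOT v) = E):
= ((A3 XOR A5) XOR A2)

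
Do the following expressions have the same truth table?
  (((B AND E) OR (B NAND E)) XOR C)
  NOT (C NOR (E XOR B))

No. Counterexample: with B=0, E=0, C=0, Expression 1 = 1 but Expression 2 = 0.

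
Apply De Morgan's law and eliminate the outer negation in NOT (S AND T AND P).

NOT S OR NOT T OR NOT P
De Morgan's: NOT(AND of terms) = OR of negations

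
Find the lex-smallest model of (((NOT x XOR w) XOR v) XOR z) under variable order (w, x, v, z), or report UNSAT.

w=0, x=0, v=0, z=0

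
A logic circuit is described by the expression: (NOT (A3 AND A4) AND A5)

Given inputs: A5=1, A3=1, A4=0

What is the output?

Substituting: (NOT (1 AND 0) AND 1)
= 1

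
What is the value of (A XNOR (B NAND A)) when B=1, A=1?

Substituting: (1 XNOR (1 NAND 1))
= 0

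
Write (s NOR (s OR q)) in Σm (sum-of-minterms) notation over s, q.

Σm(0) = (NOT s AND NOT q)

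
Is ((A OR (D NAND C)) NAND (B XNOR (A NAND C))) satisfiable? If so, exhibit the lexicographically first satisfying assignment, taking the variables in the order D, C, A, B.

D=0, C=0, A=0, B=0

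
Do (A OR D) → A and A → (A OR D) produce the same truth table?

No, Converse is not equivalent to original (counterexample: D=1, A=0)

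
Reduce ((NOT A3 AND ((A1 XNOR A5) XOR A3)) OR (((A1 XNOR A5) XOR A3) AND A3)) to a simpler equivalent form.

By distribution ((E AND v) OR (E AND NOT v) = E):
= ((A1 XNOR A5) XOR A3)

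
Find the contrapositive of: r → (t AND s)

Contrapositive: NOT (t AND s) → NOT r
Note: A statement and its contrapositive are logically equivalent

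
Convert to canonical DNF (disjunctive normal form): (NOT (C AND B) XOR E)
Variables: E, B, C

(NOT E AND NOT B AND NOT C) OR (NOT E AND NOT B AND C) OR (NOT E AND B AND NOT C) OR (E AND B AND C)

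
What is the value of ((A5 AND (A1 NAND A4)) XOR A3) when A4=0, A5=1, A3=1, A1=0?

Substituting: ((1 AND (0 NAND 0)) XOR 1)
= 0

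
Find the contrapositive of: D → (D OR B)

Contrapositive: NOT (D OR B) → NOT D
Note: A statement and its contrapositive are logically equivalent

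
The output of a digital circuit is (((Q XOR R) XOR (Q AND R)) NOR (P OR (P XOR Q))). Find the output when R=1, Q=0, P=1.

Substituting: (((0 XOR 1) XOR (0 AND 1)) NOR (1 OR (1 XOR 0)))
= 0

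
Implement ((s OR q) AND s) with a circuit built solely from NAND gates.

((((s NAND s) NAND (q NAND q)) NAND s) NAND (((s NAND s) NAND (q NAND q)) NAND s))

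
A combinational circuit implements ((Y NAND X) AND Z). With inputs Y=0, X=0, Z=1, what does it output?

Substituting: ((0 NAND 0) AND 1)
= 1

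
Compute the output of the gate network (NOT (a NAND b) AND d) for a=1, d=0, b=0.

Substituting: (NOT (1 NAND 0) AND 0)
= 0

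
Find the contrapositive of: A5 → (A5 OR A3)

Contrapositive: NOT (A5 OR A3) → NOT A5
Note: A statement and its contrapositive are logically equivalent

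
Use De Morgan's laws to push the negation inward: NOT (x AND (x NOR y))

NOT x OR NOT (x NOR y)
De Morgan's: NOT(AND of terms) = OR of negations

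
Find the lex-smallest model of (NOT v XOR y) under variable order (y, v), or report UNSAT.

y=0, v=0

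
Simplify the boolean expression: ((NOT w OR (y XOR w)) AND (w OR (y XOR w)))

By distribution ((E OR v) AND (E OR NOT v) = E):
= (y XOR w)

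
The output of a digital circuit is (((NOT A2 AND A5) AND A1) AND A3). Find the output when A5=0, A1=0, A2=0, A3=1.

Substituting: (((NOT 0 AND 0) AND 0) AND 1)
= 0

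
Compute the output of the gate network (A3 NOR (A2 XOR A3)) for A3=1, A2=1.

Substituting: (1 NOR (1 XOR 1))
= 0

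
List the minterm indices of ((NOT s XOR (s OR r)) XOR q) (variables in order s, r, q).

Σm(0, 3, 4, 6) = (NOT s AND NOT r AND NOT q) OR (NOT s AND r AND q) OR (s AND NOT r AND NOT q) OR (s AND r AND NOT q)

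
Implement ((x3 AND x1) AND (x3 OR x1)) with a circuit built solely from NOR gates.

((((x3 NOR x3) NOR (x1 NOR x1)) NOR ((x3 NOR x3) NOR (x1 NOR x1))) NOR (((x3 NOR x1) NOR (x3 NOR x1)) NOR ((x3 NOR x1) NOR (x3 NOR x1))))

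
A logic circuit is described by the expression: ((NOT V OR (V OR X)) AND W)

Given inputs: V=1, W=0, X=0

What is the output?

Substituting: ((NOT 1 OR (1 OR 0)) AND 0)
= 0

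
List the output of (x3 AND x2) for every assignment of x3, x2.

x3 | x2 | Output
----------------
0 | 0 | 0
0 | 1 | 0
1 | 0 | 0
1 | 1 | 1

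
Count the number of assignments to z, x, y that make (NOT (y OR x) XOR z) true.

Satisfying assignments: (0,0,0), (1,0,1), (1,1,0), (1,1,1)
Count: 4 out of 8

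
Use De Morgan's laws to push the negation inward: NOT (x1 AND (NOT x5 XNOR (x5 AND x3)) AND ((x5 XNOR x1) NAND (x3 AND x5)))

NOT x1 OR NOT (NOT x5 XNOR (x5 AND x3)) OR NOT ((x5 XNOR x1) NAND (x3 AND x5))
De Morgan's: NOT(AND of terms) = OR of negations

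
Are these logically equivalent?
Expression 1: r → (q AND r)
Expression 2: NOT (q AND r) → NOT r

Yes, Contrapositive is always equivalent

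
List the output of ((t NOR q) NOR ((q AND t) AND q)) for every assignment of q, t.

q | t | Output
--------------
0 | 0 | 0
0 | 1 | 1
1 | 0 | 1
1 | 1 | 0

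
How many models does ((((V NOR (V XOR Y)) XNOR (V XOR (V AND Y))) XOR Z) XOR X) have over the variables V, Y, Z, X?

Satisfying assignments: (0,0,0,1), (0,0,1,0), (0,1,0,0), (0,1,1,1), (1,0,0,1), (1,0,1,0), (1,1,0,0), (1,1,1,1)
Count: 8 out of 16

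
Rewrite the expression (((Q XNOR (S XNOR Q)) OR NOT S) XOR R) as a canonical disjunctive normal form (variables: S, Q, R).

(NOT S AND NOT Q AND NOT R) OR (NOT S AND Q AND NOT R) OR (S AND NOT Q AND NOT R) OR (S AND Q AND NOT R)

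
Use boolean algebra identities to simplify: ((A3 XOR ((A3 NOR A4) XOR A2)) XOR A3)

By XOR self-cancellation ((E XOR v) XOR v = E):
= ((A3 NOR A4) XOR A2)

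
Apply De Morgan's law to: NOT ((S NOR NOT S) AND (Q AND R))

NOT (S NOR NOT S) OR NOT (Q AND R)
De Morgan's: NOT(AND of terms) = OR of negations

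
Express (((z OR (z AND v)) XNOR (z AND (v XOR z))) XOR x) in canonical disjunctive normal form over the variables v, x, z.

(NOT v AND NOT x AND NOT z) OR (NOT v AND NOT x AND z) OR (v AND NOT x AND NOT z) OR (v AND x AND z)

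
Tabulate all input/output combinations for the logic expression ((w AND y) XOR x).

x | y | w | Output
------------------
0 | 0 | 0 | 0
0 | 0 | 1 | 0
0 | 1 | 0 | 0
0 | 1 | 1 | 1
1 | 0 | 0 | 1
1 | 0 | 1 | 1
1 | 1 | 0 | 1
1 | 1 | 1 | 0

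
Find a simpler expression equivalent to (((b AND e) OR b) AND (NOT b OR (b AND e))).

By distribution ((E OR v) AND (E OR NOT v) = E):
= (b AND e)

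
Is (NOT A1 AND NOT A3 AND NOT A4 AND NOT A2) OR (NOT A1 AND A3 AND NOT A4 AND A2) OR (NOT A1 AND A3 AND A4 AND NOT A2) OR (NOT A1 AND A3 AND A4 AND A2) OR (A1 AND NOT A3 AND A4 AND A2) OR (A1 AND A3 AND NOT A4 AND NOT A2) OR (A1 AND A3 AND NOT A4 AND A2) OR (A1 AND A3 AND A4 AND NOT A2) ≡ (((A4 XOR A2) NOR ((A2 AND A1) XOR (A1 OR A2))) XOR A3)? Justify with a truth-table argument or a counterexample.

Yes, they are equivalent — the two output columns agree on all 16 assignments:
A1 | A3 | A4 | A2 | Expression 1 | Expression 2
-----------------------------------------------
0 | 0 | 0 | 0 | 1 | 1
0 | 0 | 0 | 1 | 0 | 0
0 | 0 | 1 | 0 | 0 | 0
0 | 0 | 1 | 1 | 0 | 0
0 | 1 | 0 | 0 | 0 | 0
0 | 1 | 0 | 1 | 1 | 1
0 | 1 | 1 | 0 | 1 | 1
0 | 1 | 1 | 1 | 1 | 1
1 | 0 | 0 | 0 | 0 | 0
1 | 0 | 0 | 1 | 0 | 0
1 | 0 | 1 | 0 | 0 | 0
1 | 0 | 1 | 1 | 1 | 1
1 | 1 | 0 | 0 | 1 | 1
1 | 1 | 0 | 1 | 1 | 1
1 | 1 | 1 | 0 | 1 | 1
1 | 1 | 1 | 1 | 0 | 0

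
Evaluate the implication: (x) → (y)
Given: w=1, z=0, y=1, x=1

Antecedent (x) = 1; consequent (y) = 1.
1 → 1 = 1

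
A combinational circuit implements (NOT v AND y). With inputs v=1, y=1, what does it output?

Substituting: (NOT 1 AND 1)
= 0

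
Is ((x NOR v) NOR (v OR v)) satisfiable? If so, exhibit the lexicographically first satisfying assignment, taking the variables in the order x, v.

x=1, v=0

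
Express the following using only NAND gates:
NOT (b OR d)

(((b NAND b) NAND (d NAND d)) NAND ((b NAND b) NAND (d NAND d)))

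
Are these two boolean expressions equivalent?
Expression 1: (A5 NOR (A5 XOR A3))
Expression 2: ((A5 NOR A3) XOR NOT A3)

No. Counterexample: with A3=0, A5=0, Expression 1 = 1 but Expression 2 = 0.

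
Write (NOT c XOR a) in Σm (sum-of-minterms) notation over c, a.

Σm(0, 3) = (NOT c AND NOT a) OR (c AND a)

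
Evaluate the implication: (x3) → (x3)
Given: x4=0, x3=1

Antecedent (x3) = 1; consequent (x3) = 1.
1 → 1 = 1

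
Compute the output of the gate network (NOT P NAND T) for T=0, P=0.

Substituting: (NOT 0 NAND 0)
= 1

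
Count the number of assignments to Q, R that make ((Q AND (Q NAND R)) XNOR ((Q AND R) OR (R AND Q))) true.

Satisfying assignments: (0,0), (0,1)
Count: 2 out of 4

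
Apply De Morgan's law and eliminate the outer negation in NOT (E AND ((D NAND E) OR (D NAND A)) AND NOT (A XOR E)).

NOT E OR NOT ((D NAND E) OR (D NAND A)) OR (A XOR E)
De Morgan's: NOT(AND of terms) = OR of negations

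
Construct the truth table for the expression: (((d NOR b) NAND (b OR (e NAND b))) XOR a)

b | a | d | e | Output
----------------------
0 | 0 | 0 | 0 | 0
0 | 0 | 0 | 1 | 0
0 | 0 | 1 | 0 | 1
0 | 0 | 1 | 1 | 1
0 | 1 | 0 | 0 | 1
0 | 1 | 0 | 1 | 1
0 | 1 | 1 | 0 | 0
0 | 1 | 1 | 1 | 0
1 | 0 | 0 | 0 | 1
1 | 0 | 0 | 1 | 1
1 | 0 | 1 | 0 | 1
1 | 0 | 1 | 1 | 1
1 | 1 | 0 | 0 | 0
1 | 1 | 0 | 1 | 0
1 | 1 | 1 | 0 | 0
1 | 1 | 1 | 1 | 0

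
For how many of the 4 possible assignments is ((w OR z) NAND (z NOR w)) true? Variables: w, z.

Satisfying assignments: (0,0), (0,1), (1,0), (1,1)
Count: 4 out of 4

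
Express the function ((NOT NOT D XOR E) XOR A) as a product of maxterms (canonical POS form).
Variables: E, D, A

ΠM(0, 3, 5, 6) = (E OR D OR A) AND (E OR NOT D OR NOT A) AND (NOT E OR D OR NOT A) AND (NOT E OR NOT D OR A)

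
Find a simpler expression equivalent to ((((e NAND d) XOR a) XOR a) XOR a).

By XOR self-cancellation ((E XOR v) XOR v = E):
= ((e NAND d) XOR a)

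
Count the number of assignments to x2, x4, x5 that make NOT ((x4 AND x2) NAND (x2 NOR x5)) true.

No assignment satisfies the expression.
Count: 0 out of 8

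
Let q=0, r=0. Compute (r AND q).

Substituting: (0 AND 0)
= 0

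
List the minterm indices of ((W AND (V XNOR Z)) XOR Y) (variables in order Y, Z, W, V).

Σm(2, 7, 8, 9, 11, 12, 13, 14) = (NOT Y AND NOT Z AND W AND NOT V) OR (NOT Y AND Z AND W AND V) OR (Y AND NOT Z AND NOT W AND NOT V) OR (Y AND NOT Z AND NOT W AND V) OR (Y AND NOT Z AND W AND V) OR (Y AND Z AND NOT W AND NOT V) OR (Y AND Z AND NOT W AND V) OR (Y AND Z AND W AND NOT V)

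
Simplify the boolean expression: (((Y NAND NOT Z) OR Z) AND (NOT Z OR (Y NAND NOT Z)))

By distribution ((E OR v) AND (E OR NOT v) = E):
= (Y NAND NOT Z)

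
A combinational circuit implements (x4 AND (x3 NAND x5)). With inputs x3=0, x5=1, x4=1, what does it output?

Substituting: (1 AND (0 NAND 1))
= 1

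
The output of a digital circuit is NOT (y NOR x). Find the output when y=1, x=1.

Substituting: NOT (1 NOR 1)
= 1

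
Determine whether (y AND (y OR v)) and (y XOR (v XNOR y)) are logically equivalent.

No. Counterexample: with v=0, y=0, Expression 1 = 0 but Expression 2 = 1.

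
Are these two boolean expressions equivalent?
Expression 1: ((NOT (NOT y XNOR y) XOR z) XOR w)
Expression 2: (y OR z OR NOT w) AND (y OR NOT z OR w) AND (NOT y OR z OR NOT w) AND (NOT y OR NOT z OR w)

Yes, they are equivalent — the two output columns agree on all 8 assignments:
y | z | w | Expression 1 | Expression 2
---------------------------------------
0 | 0 | 0 | 1 | 1
0 | 0 | 1 | 0 | 0
0 | 1 | 0 | 0 | 0
0 | 1 | 1 | 1 | 1
1 | 0 | 0 | 1 | 1
1 | 0 | 1 | 0 | 0
1 | 1 | 0 | 0 | 0
1 | 1 | 1 | 1 | 1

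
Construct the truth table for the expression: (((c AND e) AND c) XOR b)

b | c | e | Output
------------------
0 | 0 | 0 | 0
0 | 0 | 1 | 0
0 | 1 | 0 | 0
0 | 1 | 1 | 1
1 | 0 | 0 | 1
1 | 0 | 1 | 1
1 | 1 | 0 | 1
1 | 1 | 1 | 0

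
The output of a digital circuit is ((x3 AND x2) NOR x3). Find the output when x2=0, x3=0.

Substituting: ((0 AND 0) NOR 0)
= 1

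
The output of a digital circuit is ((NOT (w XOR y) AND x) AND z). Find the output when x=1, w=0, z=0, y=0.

Substituting: ((NOT (0 XOR 0) AND 1) AND 0)
= 0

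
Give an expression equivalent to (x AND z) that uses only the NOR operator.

((x NOR x) NOR (z NOR z))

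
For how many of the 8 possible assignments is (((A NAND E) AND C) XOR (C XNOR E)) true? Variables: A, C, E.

Satisfying assignments: (0,0,0), (0,1,0), (1,0,0), (1,1,0), (1,1,1)
Count: 5 out of 8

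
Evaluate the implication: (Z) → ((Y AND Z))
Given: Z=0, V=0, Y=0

Antecedent (Z) = 0; consequent ((Y AND Z)) = 0.
0 → 0 = 1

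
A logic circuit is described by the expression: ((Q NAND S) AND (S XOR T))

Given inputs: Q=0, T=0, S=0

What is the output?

Substituting: ((0 NAND 0) AND (0 XOR 0))
= 0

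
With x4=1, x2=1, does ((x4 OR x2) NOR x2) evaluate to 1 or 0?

Substituting: ((1 OR 1) NOR 1)
= 0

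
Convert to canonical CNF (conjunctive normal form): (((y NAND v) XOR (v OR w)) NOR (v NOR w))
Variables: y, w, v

(y OR w OR v) AND (NOT y OR w OR v) AND (NOT y OR w OR NOT v) AND (NOT y OR NOT w OR NOT v)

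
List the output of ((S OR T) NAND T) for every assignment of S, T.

S | T | Output
--------------
0 | 0 | 1
0 | 1 | 0
1 | 0 | 1
1 | 1 | 0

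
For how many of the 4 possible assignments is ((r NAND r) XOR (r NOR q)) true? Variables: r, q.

Satisfying assignments: (0,1)
Count: 1 out of 4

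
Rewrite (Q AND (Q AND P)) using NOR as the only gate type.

((Q NOR Q) NOR (((Q NOR Q) NOR (P NOR P)) NOR ((Q NOR Q) NOR (P NOR P))))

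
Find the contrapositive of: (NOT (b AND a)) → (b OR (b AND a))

Contrapositive: NOT (b OR (b AND a)) → (b AND a)
Note: A statement and its contrapositive are logically equivalent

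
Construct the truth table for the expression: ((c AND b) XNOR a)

a | c | b | Output
------------------
0 | 0 | 0 | 1
0 | 0 | 1 | 1
0 | 1 | 0 | 1
0 | 1 | 1 | 0
1 | 0 | 0 | 0
1 | 0 | 1 | 0
1 | 1 | 0 | 0
1 | 1 | 1 | 1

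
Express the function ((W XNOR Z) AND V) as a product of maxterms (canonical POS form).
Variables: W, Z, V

ΠM(0, 2, 3, 4, 5, 6) = (W OR Z OR V) AND (W OR NOT Z OR V) AND (W OR NOT Z OR NOT V) AND (NOT W OR Z OR V) AND (NOT W OR Z OR NOT V) AND (NOT W OR NOT Z OR V)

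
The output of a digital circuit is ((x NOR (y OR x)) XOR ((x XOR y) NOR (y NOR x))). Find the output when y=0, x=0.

Substituting: ((0 NOR (0 OR 0)) XOR ((0 XOR 0) NOR (0 NOR 0)))
= 1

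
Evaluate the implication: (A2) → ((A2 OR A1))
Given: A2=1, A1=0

Antecedent (A2) = 1; consequent ((A2 OR A1)) = 1.
1 → 1 = 1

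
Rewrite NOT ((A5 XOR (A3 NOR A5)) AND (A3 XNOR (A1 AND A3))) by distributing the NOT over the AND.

NOT (A5 XOR (A3 NOR A5)) OR NOT (A3 XNOR (A1 AND A3))
De Morgan's: NOT(AND of terms) = OR of negations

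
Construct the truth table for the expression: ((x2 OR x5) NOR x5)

x2 | x5 | Output
----------------
0 | 0 | 1
0 | 1 | 0
1 | 0 | 0
1 | 1 | 0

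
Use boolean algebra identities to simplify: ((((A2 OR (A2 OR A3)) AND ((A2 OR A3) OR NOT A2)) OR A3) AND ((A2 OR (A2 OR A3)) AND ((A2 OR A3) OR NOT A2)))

By absorption (E AND (E OR v) = E) then distribution ((E OR v) AND (E OR NOT v) = E):
= (A2 OR A3)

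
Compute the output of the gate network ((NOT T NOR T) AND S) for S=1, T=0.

Substituting: ((NOT 0 NOR 0) AND 1)
= 0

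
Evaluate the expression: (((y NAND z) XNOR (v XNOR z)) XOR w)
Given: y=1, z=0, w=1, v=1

Substituting: (((1 NAND 0) XNOR (1 XNOR 0)) XOR 1)
= 1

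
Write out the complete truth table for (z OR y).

y | z | Output
--------------
0 | 0 | 0
0 | 1 | 1
1 | 0 | 1
1 | 1 | 1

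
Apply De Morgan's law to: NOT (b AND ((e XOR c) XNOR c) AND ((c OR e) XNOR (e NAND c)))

NOT b OR NOT ((e XOR c) XNOR c) OR NOT ((c OR e) XNOR (e NAND c))
De Morgan's: NOT(AND of terms) = OR of negations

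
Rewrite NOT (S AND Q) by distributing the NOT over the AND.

NOT S OR NOT Q
De Morgan's: NOT(AND of terms) = OR of negations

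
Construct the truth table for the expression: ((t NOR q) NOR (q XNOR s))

s | q | t | Output
------------------
0 | 0 | 0 | 0
0 | 0 | 1 | 0
0 | 1 | 0 | 1
0 | 1 | 1 | 1
1 | 0 | 0 | 0
1 | 0 | 1 | 1
1 | 1 | 0 | 0
1 | 1 | 1 | 0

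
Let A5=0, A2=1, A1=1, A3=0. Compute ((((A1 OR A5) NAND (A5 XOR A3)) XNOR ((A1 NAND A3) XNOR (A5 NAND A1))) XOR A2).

Substituting: ((((1 OR 0) NAND (0 XOR 0)) XNOR ((1 NAND 0) XNOR (0 NAND 1))) XOR 1)
= 0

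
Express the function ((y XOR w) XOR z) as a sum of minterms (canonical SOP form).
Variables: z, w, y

Σm(1, 2, 4, 7) = (NOT z AND NOT w AND y) OR (NOT z AND w AND NOT y) OR (z AND NOT w AND NOT y) OR (z AND w AND y)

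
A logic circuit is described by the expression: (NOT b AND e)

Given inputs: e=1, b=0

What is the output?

Substituting: (NOT 0 AND 1)
= 1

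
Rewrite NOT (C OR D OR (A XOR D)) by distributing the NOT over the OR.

NOT C AND NOT D AND NOT (A XOR D)
De Morgan's: NOT(OR of terms) = AND of negations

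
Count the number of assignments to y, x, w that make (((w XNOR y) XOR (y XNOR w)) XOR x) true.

Satisfying assignments: (0,1,0), (0,1,1), (1,1,0), (1,1,1)
Count: 4 out of 8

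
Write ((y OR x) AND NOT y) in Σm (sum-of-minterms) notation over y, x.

Σm(1) = (NOT y AND x)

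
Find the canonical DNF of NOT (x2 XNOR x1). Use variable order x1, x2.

(NOT x1 AND x2) OR (x1 AND NOT x2)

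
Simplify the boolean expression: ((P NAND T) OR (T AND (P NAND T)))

By absorption (E OR (E AND v) = E):
= (P NAND T)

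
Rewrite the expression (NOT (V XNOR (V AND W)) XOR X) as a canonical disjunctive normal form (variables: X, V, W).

(NOT X AND V AND NOT W) OR (X AND NOT V AND NOT W) OR (X AND NOT V AND W) OR (X AND V AND W)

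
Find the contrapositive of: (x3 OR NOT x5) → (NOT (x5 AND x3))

Contrapositive: (x5 AND x3) → NOT (x3 OR NOT x5)
Note: A statement and its contrapositive are logically equivalent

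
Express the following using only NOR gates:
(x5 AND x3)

((x5 NOR x5) NOR (x3 NOR x3))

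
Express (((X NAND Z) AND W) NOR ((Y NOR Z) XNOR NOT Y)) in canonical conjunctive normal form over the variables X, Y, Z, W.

(X OR Y OR Z OR W) AND (X OR Y OR Z OR NOT W) AND (X OR Y OR NOT Z OR NOT W) AND (X OR NOT Y OR Z OR W) AND (X OR NOT Y OR Z OR NOT W) AND (X OR NOT Y OR NOT Z OR W) AND (X OR NOT Y OR NOT Z OR NOT W) AND (NOT X OR Y OR Z OR W) AND (NOT X OR Y OR Z OR NOT W) AND (NOT X OR NOT Y OR Z OR W) AND (NOT X OR NOT Y OR Z OR NOT W) AND (NOT X OR NOT Y OR NOT Z OR W) AND (NOT X OR NOT Y OR NOT Z OR NOT W)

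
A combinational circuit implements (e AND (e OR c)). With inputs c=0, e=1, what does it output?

Substituting: (1 AND (1 OR 0))
= 1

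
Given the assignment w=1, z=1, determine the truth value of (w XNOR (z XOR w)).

Substituting: (1 XNOR (1 XOR 1))
= 0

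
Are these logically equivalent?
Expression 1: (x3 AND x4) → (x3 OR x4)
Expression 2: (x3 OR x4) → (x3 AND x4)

No, Converse is not equivalent to original (counterexample: x3=0, x4=1)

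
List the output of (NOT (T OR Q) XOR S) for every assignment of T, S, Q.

T | S | Q | Output
------------------
0 | 0 | 0 | 1
0 | 0 | 1 | 0
0 | 1 | 0 | 0
0 | 1 | 1 | 1
1 | 0 | 0 | 0
1 | 0 | 1 | 0
1 | 1 | 0 | 1
1 | 1 | 1 | 1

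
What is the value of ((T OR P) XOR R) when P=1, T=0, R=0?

Substituting: ((0 OR 1) XOR 0)
= 1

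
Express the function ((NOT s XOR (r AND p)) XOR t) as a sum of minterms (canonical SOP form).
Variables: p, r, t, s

Σm(0, 3, 4, 7, 8, 11, 13, 14) = (NOT p AND NOT r AND NOT t AND NOT s) OR (NOT p AND NOT r AND t AND s) OR (NOT p AND r AND NOT t AND NOT s) OR (NOT p AND r AND t AND s) OR (p AND NOT r AND NOT t AND NOT s) OR (p AND NOT r AND t AND s) OR (p AND r AND NOT t AND s) OR (p AND r AND t AND NOT s)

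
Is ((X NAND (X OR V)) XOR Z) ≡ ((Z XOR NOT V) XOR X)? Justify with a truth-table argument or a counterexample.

No. Counterexample: with Z=0, X=0, V=1, Expression 1 = 1 but Expression 2 = 0.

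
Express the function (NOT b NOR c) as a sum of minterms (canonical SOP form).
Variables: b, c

Σm(2) = (b AND NOT c)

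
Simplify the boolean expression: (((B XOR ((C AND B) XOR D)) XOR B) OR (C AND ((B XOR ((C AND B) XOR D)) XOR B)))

By absorption (E OR (E AND v) = E) then XOR self-cancellation ((E XOR v) XOR v = E):
= ((C AND B) XOR D)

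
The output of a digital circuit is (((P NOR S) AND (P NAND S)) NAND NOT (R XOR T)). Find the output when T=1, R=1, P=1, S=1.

Substituting: (((1 NOR 1) AND (1 NAND 1)) NAND NOT (1 XOR 1))
= 1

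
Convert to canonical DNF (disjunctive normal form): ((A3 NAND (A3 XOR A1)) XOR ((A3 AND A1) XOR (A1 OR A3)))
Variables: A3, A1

(NOT A3 AND NOT A1) OR (A3 AND NOT A1) OR (A3 AND A1)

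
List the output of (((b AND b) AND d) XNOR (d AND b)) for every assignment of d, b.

d | b | Output
--------------
0 | 0 | 1
0 | 1 | 1
1 | 0 | 1
1 | 1 | 1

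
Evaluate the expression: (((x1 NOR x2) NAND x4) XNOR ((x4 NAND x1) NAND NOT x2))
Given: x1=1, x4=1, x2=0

Substituting: (((1 NOR 0) NAND 1) XNOR ((1 NAND 1) NAND NOT 0))
= 1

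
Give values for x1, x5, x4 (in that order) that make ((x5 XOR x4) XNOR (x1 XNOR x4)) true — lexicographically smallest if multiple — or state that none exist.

x1=0, x5=1, x4=0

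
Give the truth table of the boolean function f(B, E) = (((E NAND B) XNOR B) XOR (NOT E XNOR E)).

B | E | Output
--------------
0 | 0 | 0
0 | 1 | 0
1 | 0 | 1
1 | 1 | 0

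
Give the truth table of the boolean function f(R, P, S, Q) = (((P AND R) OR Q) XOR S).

R | P | S | Q | Output
----------------------
0 | 0 | 0 | 0 | 0
0 | 0 | 0 | 1 | 1
0 | 0 | 1 | 0 | 1
0 | 0 | 1 | 1 | 0
0 | 1 | 0 | 0 | 0
0 | 1 | 0 | 1 | 1
0 | 1 | 1 | 0 | 1
0 | 1 | 1 | 1 | 0
1 | 0 | 0 | 0 | 0
1 | 0 | 0 | 1 | 1
1 | 0 | 1 | 0 | 1
1 | 0 | 1 | 1 | 0
1 | 1 | 0 | 0 | 1
1 | 1 | 0 | 1 | 1
1 | 1 | 1 | 0 | 0
1 | 1 | 1 | 1 | 0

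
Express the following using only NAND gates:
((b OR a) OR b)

((((b NAND b) NAND (a NAND a)) NAND ((b NAND b) NAND (a NAND a))) NAND (b NAND b))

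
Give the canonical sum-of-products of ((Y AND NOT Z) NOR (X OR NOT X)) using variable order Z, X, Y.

Σm() = FALSE (no minterms)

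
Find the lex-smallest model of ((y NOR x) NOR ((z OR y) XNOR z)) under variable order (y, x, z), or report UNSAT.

y=1, x=0, z=0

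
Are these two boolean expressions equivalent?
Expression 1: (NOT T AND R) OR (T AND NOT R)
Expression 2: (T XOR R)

Yes, they are equivalent — the two output columns agree on all 4 assignments:
T | R | Expression 1 | Expression 2
-----------------------------------
0 | 0 | 0 | 0
0 | 1 | 1 | 1
1 | 0 | 1 | 1
1 | 1 | 0 | 0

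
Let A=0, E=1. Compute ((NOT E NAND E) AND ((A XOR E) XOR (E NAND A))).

Substituting: ((NOT 1 NAND 1) AND ((0 XOR 1) XOR (1 NAND 0)))
= 0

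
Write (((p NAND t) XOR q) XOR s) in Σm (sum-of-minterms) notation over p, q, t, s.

Σm(0, 2, 5, 7, 8, 11, 13, 14) = (NOT p AND NOT q AND NOT t AND NOT s) OR (NOT p AND NOT q AND t AND NOT s) OR (NOT p AND q AND NOT t AND s) OR (NOT p AND q AND t AND s) OR (p AND NOT q AND NOT t AND NOT s) OR (p AND NOT q AND t AND s) OR (p AND q AND NOT t AND s) OR (p AND q AND t AND NOT s)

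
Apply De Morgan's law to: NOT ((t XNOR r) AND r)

NOT (t XNOR r) OR NOT r
De Morgan's: NOT(AND of terms) = OR of negations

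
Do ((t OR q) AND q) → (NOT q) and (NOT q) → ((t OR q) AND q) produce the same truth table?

No, Converse is not equivalent to original (counterexample: t=0, q=0, p=0)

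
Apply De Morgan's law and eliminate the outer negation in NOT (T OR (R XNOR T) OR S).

NOT T AND NOT (R XNOR T) AND NOT S
De Morgan's: NOT(OR of terms) = AND of negations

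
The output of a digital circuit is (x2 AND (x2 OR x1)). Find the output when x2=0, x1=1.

Substituting: (0 AND (0 OR 1))
= 0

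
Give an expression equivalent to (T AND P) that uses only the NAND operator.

((T NAND P) NAND (T NAND P))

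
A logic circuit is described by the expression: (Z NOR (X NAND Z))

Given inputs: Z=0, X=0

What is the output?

Substituting: (0 NOR (0 NAND 0))
= 0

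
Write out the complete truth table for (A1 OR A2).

A2 | A1 | Output
----------------
0 | 0 | 0
0 | 1 | 1
1 | 0 | 1
1 | 1 | 1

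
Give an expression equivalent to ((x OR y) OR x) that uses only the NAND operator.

((((x NAND x) NAND (y NAND y)) NAND ((x NAND x) NAND (y NAND y))) NAND (x NAND x))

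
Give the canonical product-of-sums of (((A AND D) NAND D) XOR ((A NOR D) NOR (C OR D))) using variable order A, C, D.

ΠM(4, 5, 7) = (NOT A OR C OR D) AND (NOT A OR C OR NOT D) AND (NOT A OR NOT C OR NOT D)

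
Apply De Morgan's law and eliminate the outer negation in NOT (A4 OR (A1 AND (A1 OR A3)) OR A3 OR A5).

NOT A4 AND NOT (A1 AND (A1 OR A3)) AND NOT A3 AND NOT A5
De Morgan's: NOT(OR of terms) = AND of negations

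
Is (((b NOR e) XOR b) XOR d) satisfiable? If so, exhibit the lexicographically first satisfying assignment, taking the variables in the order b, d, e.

b=0, d=0, e=0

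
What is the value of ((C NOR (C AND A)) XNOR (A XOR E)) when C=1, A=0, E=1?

Substituting: ((1 NOR (1 AND 0)) XNOR (0 XOR 1))
= 0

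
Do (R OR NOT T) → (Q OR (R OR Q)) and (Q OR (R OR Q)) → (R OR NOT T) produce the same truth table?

No, Converse is not equivalent to original (counterexample: T=0, R=0, Q=0)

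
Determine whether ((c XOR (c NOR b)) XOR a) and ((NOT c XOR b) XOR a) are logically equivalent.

No. Counterexample: with b=0, c=1, a=0, Expression 1 = 1 but Expression 2 = 0.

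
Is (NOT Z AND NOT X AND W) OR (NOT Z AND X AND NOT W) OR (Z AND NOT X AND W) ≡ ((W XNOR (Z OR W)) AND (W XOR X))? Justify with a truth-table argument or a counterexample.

Yes, they are equivalent — the two output columns agree on all 8 assignments:
Z | X | W | Expression 1 | Expression 2
---------------------------------------
0 | 0 | 0 | 0 | 0
0 | 0 | 1 | 1 | 1
0 | 1 | 0 | 1 | 1
0 | 1 | 1 | 0 | 0
1 | 0 | 0 | 0 | 0
1 | 0 | 1 | 1 | 1
1 | 1 | 0 | 0 | 0
1 | 1 | 1 | 0 | 0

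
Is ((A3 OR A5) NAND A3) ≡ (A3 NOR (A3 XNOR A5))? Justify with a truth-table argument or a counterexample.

No. Counterexample: with A3=0, A5=0, Expression 1 = 1 but Expression 2 = 0.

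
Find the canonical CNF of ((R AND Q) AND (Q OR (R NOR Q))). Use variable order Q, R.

(Q OR R) AND (Q OR NOT R) AND (NOT Q OR R)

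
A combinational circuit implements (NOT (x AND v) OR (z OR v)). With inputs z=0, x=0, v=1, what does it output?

Substituting: (NOT (0 AND 1) OR (0 OR 1))
= 1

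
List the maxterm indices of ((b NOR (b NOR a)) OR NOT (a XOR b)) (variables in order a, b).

ΠM(1) = (a OR NOT b)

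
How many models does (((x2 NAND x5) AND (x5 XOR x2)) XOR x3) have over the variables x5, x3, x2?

Satisfying assignments: (0,0,1), (0,1,0), (1,0,0), (1,1,1)
Count: 4 out of 8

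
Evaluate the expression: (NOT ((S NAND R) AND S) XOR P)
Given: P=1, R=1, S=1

Substituting: (NOT ((1 NAND 1) AND 1) XOR 1)
= 0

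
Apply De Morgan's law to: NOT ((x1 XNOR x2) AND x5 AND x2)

NOT (x1 XNOR x2) OR NOT x5 OR NOT x2
De Morgan's: NOT(AND of terms) = OR of negations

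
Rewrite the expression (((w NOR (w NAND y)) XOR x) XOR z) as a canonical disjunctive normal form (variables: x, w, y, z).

(NOT x AND NOT w AND NOT y AND z) OR (NOT x AND NOT w AND y AND z) OR (NOT x AND w AND NOT y AND z) OR (NOT x AND w AND y AND z) OR (x AND NOT w AND NOT y AND NOT z) OR (x AND NOT w AND y AND NOT z) OR (x AND w AND NOT y AND NOT z) OR (x AND w AND y AND NOT z)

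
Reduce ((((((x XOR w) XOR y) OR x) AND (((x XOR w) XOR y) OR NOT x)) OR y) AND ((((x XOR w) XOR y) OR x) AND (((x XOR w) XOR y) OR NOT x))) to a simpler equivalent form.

By absorption (E AND (E OR v) = E) then distribution ((E OR v) AND (E OR NOT v) = E):
= ((x XOR w) XOR y)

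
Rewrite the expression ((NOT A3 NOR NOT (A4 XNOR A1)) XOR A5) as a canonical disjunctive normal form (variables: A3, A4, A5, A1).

(NOT A3 AND NOT A4 AND A5 AND NOT A1) OR (NOT A3 AND NOT A4 AND A5 AND A1) OR (NOT A3 AND A4 AND A5 AND NOT A1) OR (NOT A3 AND A4 AND A5 AND A1) OR (A3 AND NOT A4 AND NOT A5 AND NOT A1) OR (A3 AND NOT A4 AND A5 AND A1) OR (A3 AND A4 AND NOT A5 AND A1) OR (A3 AND A4 AND A5 AND NOT A1)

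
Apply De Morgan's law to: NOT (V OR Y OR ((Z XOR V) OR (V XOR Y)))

NOT V AND NOT Y AND NOT ((Z XOR V) OR (V XOR Y))
De Morgan's: NOT(OR of terms) = AND of negations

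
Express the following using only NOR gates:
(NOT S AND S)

(((S NOR S) NOR (S NOR S)) NOR (S NOR S))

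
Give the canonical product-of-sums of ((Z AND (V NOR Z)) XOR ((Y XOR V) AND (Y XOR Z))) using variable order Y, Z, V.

ΠM(0, 1, 2, 5, 6, 7) = (Y OR Z OR V) AND (Y OR Z OR NOT V) AND (Y OR NOT Z OR V) AND (NOT Y OR Z OR NOT V) AND (NOT Y OR NOT Z OR V) AND (NOT Y OR NOT Z OR NOT V)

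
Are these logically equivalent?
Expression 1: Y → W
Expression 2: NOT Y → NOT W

No, Inverse is not equivalent to original (counterexample: W=0, Y=1)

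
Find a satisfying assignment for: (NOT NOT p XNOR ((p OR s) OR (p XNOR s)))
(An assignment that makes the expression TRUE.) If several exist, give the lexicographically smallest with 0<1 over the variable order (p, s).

p=1, s=0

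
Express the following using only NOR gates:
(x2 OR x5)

((x2 NOR x5) NOR (x2 NOR x5))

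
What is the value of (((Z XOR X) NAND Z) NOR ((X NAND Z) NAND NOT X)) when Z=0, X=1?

Substituting: (((0 XOR 1) NAND 0) NOR ((1 NAND 0) NAND NOT 1))
= 0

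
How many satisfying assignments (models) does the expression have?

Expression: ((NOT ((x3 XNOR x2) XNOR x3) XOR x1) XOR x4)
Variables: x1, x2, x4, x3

Satisfying assignments: (0,0,0,0), (0,0,0,1), (0,1,1,0), (0,1,1,1), (1,0,1,0), (1,0,1,1), (1,1,0,0), (1,1,0,1)
Count: 8 out of 16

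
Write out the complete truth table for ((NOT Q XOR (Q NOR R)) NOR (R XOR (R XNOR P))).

P | R | Q | Output
------------------
0 | 0 | 0 | 0
0 | 0 | 1 | 0
0 | 1 | 0 | 0
0 | 1 | 1 | 0
1 | 0 | 0 | 1
1 | 0 | 1 | 1
1 | 1 | 0 | 0
1 | 1 | 1 | 1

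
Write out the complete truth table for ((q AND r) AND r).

q | r | Output
--------------
0 | 0 | 0
0 | 1 | 0
1 | 0 | 0
1 | 1 | 1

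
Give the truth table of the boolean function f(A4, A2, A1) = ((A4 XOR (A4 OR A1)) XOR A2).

A4 | A2 | A1 | Output
---------------------
0 | 0 | 0 | 0
0 | 0 | 1 | 1
0 | 1 | 0 | 1
0 | 1 | 1 | 0
1 | 0 | 0 | 0
1 | 0 | 1 | 0
1 | 1 | 0 | 1
1 | 1 | 1 | 1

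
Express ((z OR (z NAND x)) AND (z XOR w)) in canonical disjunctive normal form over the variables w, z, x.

(NOT w AND z AND NOT x) OR (NOT w AND z AND x) OR (w AND NOT z AND NOT x) OR (w AND NOT z AND x)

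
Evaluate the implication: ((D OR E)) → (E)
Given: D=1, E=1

Antecedent ((D OR E)) = 1; consequent (E) = 1.
1 → 1 = 1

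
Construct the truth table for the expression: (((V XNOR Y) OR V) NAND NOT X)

Y | V | X | Output
------------------
0 | 0 | 0 | 0
0 | 0 | 1 | 1
0 | 1 | 0 | 0
0 | 1 | 1 | 1
1 | 0 | 0 | 1
1 | 0 | 1 | 1
1 | 1 | 0 | 0
1 | 1 | 1 | 1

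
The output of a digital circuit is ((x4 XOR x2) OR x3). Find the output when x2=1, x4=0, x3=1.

Substituting: ((0 XOR 1) OR 1)
= 1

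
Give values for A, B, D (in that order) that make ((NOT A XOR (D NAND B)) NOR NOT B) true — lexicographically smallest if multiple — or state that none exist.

A=0, B=1, D=0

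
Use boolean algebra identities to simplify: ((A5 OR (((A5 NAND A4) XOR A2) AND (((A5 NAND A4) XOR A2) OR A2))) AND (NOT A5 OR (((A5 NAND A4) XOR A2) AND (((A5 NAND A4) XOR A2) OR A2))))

By distribution ((E OR v) AND (E OR NOT v) = E) then absorption (E AND (E OR v) = E):
= ((A5 NAND A4) XOR A2)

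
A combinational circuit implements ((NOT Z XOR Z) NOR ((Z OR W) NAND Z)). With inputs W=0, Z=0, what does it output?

Substituting: ((NOT 0 XOR 0) NOR ((0 OR 0) NAND 0))
= 0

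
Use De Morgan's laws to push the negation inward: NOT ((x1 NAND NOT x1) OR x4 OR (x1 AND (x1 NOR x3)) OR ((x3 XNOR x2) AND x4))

NOT (x1 NAND NOT x1) AND NOT x4 AND NOT (x1 AND (x1 NOR x3)) AND NOT ((x3 XNOR x2) AND x4)
De Morgan's: NOT(OR of terms) = AND of negations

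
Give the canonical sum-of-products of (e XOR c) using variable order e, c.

Σm(1, 2) = (NOT e AND c) OR (e AND NOT c)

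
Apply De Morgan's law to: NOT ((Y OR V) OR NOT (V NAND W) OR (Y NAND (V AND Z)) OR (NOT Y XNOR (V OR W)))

NOT (Y OR V) AND (V NAND W) AND NOT (Y NAND (V AND Z)) AND NOT (NOT Y XNOR (V OR W))
De Morgan's: NOT(OR of terms) = AND of negations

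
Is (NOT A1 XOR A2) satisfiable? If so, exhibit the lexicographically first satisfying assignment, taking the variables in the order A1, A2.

A1=0, A2=0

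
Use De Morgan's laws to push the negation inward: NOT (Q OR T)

NOT Q AND NOT T
De Morgan's: NOT(OR of terms) = AND of negations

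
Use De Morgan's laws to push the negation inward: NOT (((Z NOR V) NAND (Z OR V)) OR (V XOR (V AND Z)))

NOT ((Z NOR V) NAND (Z OR V)) AND NOT (V XOR (V AND Z))
De Morgan's: NOT(OR of terms) = AND of negations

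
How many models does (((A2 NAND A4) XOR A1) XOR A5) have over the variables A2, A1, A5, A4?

Satisfying assignments: (0,0,0,0), (0,0,0,1), (0,1,1,0), (0,1,1,1), (1,0,0,0), (1,0,1,1), (1,1,0,1), (1,1,1,0)
Count: 8 out of 16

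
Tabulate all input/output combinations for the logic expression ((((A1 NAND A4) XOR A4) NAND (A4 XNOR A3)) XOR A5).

A3 | A5 | A1 | A4 | Output
--------------------------
0 | 0 | 0 | 0 | 0
0 | 0 | 0 | 1 | 1
0 | 0 | 1 | 0 | 0
0 | 0 | 1 | 1 | 1
0 | 1 | 0 | 0 | 1
0 | 1 | 0 | 1 | 0
0 | 1 | 1 | 0 | 1
0 | 1 | 1 | 1 | 0
1 | 0 | 0 | 0 | 1
1 | 0 | 0 | 1 | 1
1 | 0 | 1 | 0 | 1
1 | 0 | 1 | 1 | 0
1 | 1 | 0 | 0 | 0
1 | 1 | 0 | 1 | 0
1 | 1 | 1 | 0 | 0
1 | 1 | 1 | 1 | 1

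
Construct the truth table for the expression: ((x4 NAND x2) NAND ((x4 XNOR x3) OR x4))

x4 | x2 | x3 | Output
---------------------
0 | 0 | 0 | 0
0 | 0 | 1 | 1
0 | 1 | 0 | 0
0 | 1 | 1 | 1
1 | 0 | 0 | 0
1 | 0 | 1 | 0
1 | 1 | 0 | 1
1 | 1 | 1 | 1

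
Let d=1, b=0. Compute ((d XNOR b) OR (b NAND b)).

Substituting: ((1 XNOR 0) OR (0 NAND 0))
= 1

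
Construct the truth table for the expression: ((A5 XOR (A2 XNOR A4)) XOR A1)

A4 | A5 | A1 | A2 | Output
--------------------------
0 | 0 | 0 | 0 | 1
0 | 0 | 0 | 1 | 0
0 | 0 | 1 | 0 | 0
0 | 0 | 1 | 1 | 1
0 | 1 | 0 | 0 | 0
0 | 1 | 0 | 1 | 1
0 | 1 | 1 | 0 | 1
0 | 1 | 1 | 1 | 0
1 | 0 | 0 | 0 | 0
1 | 0 | 0 | 1 | 1
1 | 0 | 1 | 0 | 1
1 | 0 | 1 | 1 | 0
1 | 1 | 0 | 0 | 1
1 | 1 | 0 | 1 | 0
1 | 1 | 1 | 0 | 0
1 | 1 | 1 | 1 | 1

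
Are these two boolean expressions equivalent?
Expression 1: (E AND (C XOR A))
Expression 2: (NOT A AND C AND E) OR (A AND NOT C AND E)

Yes, they are equivalent — the two output columns agree on all 8 assignments:
A | C | E | Expression 1 | Expression 2
---------------------------------------
0 | 0 | 0 | 0 | 0
0 | 0 | 1 | 0 | 0
0 | 1 | 0 | 0 | 0
0 | 1 | 1 | 1 | 1
1 | 0 | 0 | 0 | 0
1 | 0 | 1 | 1 | 1
1 | 1 | 0 | 0 | 0
1 | 1 | 1 | 0 | 0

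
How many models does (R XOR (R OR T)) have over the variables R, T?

Satisfying assignments: (0,1)
Count: 1 out of 4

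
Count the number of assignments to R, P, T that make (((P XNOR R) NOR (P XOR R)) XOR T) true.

Satisfying assignments: (0,0,1), (0,1,1), (1,0,1), (1,1,1)
Count: 4 out of 8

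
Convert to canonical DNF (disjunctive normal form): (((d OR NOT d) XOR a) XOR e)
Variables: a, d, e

(NOT a AND NOT d AND NOT e) OR (NOT a AND d AND NOT e) OR (a AND NOT d AND e) OR (a AND d AND e)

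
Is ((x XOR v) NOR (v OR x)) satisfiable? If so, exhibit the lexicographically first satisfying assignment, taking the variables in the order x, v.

x=0, v=0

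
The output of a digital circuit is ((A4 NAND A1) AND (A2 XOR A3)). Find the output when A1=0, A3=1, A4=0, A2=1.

Substituting: ((0 NAND 0) AND (1 XOR 1))
= 0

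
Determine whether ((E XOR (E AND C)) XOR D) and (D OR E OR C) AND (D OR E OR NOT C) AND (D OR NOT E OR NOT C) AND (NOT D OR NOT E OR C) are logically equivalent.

Yes, they are equivalent — the two output columns agree on all 8 assignments:
D | E | C | Expression 1 | Expression 2
---------------------------------------
0 | 0 | 0 | 0 | 0
0 | 0 | 1 | 0 | 0
0 | 1 | 0 | 1 | 1
0 | 1 | 1 | 0 | 0
1 | 0 | 0 | 1 | 1
1 | 0 | 1 | 1 | 1
1 | 1 | 0 | 0 | 0
1 | 1 | 1 | 1 | 1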